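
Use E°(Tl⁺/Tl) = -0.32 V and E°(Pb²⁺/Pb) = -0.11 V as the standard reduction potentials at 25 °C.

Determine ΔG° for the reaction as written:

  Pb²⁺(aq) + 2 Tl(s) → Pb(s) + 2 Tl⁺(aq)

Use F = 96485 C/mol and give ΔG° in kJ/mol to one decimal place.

As written, Pb²⁺/Pb is reduced (cathode) and Tl⁺/Tl is oxidised (anode), so E°cell = (-0.11) − (-0.32) = +0.21 V.
Balancing electrons gives n = 2.
ΔG° = −nFE° = −(2)(96485)(+0.21) = -40,524 J = -40.5 kJ/mol.

-40.5 kJ/mol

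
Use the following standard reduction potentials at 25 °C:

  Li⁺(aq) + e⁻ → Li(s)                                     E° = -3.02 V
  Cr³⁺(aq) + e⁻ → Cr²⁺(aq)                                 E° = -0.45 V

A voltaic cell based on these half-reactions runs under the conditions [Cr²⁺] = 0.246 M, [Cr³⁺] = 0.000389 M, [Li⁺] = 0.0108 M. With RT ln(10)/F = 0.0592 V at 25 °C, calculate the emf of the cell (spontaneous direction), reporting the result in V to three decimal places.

Cr³⁺/Cr²⁺ is the cathode (higher E°), Li⁺/Li the anode: E°cell = -0.45 − (-3.02) = +2.57 V, n = 1.
Overall: Cr³⁺(aq) + Li(s) → Cr²⁺(aq) + Li⁺(aq)
Q = [Cr²⁺]·[Li⁺] / ([Cr³⁺]); log Q = 0.834.
E = E° − (0.0592/n) log Q = +2.57 − (0.0592/1)(0.834) = +2.521 V.

+2.521 V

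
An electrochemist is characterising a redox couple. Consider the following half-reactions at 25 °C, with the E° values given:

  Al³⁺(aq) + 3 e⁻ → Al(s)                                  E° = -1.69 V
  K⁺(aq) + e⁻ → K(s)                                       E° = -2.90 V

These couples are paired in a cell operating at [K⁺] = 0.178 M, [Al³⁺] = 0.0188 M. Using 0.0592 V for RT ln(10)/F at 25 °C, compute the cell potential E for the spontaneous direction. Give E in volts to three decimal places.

Al³⁺/Al is the cathode (higher E°), K⁺/K the anode: E°cell = -1.69 − (-2.90) = +1.21 V, n = 3.
Overall: Al³⁺(aq) + 3 K(s) → Al(s) + 3 K⁺(aq)
Q = [K⁺]^3 / ([Al³⁺]); log Q = -0.523.
E = E° − (0.0592/n) log Q = +1.21 − (0.0592/3)(-0.523) = +1.220 V.

+1.220 V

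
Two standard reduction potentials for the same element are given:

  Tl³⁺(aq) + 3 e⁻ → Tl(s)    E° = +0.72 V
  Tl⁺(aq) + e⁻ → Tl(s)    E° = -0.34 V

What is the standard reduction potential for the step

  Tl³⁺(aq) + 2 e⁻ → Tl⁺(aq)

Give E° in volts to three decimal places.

+1.250 V

Sequential free energies add, so n₃E°₃ = n₁E°₁ + n₂E°₂.
With n₃ = 3, and the known step contributing 1×(-0.34) V, the unknown satisfies 2·E° = 3×(+0.72) − 1×(-0.34) = +2.500.
E° = +2.500 / 2 = +1.250 V.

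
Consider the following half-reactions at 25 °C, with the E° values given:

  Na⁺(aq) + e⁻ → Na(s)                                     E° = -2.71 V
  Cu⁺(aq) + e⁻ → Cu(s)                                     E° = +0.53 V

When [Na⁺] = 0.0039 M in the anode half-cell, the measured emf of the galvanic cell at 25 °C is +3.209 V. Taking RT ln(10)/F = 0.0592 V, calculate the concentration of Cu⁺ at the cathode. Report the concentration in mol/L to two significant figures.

Cu⁺/Cu is the cathode, Na⁺/Na the anode: E°cell = +3.24 V, n = 1.
Overall reaction: Cu⁺(aq) + Na(s) → Cu(s) + Na⁺(aq); Q = [Na⁺]^1/[Cu⁺]^1.
From E = E° − (0.0592/n) log Q: log Q = (E° − E)·n/0.0592 = (+3.24 − (+3.209))·1/0.0592 = 0.5236.
So 1·log[Cu⁺] = 1·log(0.0039) − log Q = -2.4089 − (0.5236) = -2.9325; [Cu⁺] = 10^(-2.9325) ≈ 0.0012 M.

0.0012 M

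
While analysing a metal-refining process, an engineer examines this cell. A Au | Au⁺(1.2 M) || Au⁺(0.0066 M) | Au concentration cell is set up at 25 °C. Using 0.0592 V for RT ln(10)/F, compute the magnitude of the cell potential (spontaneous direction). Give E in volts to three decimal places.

+0.134 V

For a concentration cell E°cell = 0. The 1.2 M side is the cathode (reduction is favoured where [Au⁺] is higher).
With n = 1, E = −(0.0592/1) log([Au⁺]ₐₙ/[Au⁺]꜀ₐₜ) = −(0.0592/1) log(0.0066/1.2) = −(0.0592/1)(-2.260) = +0.134 V.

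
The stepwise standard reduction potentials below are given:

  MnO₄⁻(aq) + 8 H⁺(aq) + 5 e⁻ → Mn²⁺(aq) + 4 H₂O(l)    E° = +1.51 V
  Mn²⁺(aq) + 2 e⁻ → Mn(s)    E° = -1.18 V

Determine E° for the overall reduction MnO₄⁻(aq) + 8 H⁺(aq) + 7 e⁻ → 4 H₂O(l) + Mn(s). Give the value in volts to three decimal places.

+0.741 V

Since ΔG° = −nFE° is additive over sequential reductions, n₃E°₃ = n₁E°₁ + n₂E°₂.
E°₃ = (5×+1.51 + 2×-1.18) / 7 = (+5.190) / 7 = +0.741 V.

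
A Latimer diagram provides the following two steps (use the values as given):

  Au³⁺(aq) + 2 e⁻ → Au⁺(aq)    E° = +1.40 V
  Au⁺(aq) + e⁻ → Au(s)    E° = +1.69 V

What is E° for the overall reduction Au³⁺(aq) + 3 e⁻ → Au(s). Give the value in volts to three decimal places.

Standard free energies of sequential steps add: ΔG°₃ = ΔG°₁ + ΔG°₂, so n₃E°₃ = n₁E°₁ + n₂E°₂.
E°₃ = (2×+1.40 + 1×+1.69) / 3 = (+4.490) / 3 = +1.497 V.

+1.497 V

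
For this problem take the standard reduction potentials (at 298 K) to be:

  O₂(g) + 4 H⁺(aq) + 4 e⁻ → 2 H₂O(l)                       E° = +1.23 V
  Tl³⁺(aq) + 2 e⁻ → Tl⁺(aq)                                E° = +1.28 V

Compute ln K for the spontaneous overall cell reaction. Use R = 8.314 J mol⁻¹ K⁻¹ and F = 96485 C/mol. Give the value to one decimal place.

7.8

Cathode: Tl³⁺/Tl⁺; anode: O₂/H₂O. E°cell = (+1.28) − (+1.23) = +0.05 V, with n = 4.
ΔG° = −nFE° = −RT ln K, so ln K = nFE°/(RT) = (4)(96485)(+0.05) / ((8.314)(298)) = 7.789.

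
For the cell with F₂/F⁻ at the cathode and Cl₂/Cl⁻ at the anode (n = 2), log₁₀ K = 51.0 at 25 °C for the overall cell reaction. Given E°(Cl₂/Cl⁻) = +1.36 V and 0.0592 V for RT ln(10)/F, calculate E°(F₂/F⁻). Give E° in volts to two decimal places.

E°cell = (0.0592/n)·log K = (0.0592/2)(51.0) = +1.510 V.
Since F₂/F⁻ is the cathode and Cl₂/Cl⁻ the anode, E°cell = E°(F₂/F⁻) − E°(Cl₂/Cl⁻).
So E°(F₂/F⁻) = E°cell + E°(Cl₂/Cl⁻) = +1.510 + (+1.36) = +2.87 V.

+2.87 V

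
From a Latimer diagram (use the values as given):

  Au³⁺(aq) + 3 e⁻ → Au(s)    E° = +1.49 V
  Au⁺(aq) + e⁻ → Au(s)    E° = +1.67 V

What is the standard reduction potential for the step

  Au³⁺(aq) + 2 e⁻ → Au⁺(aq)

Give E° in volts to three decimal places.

+1.400 V

Sequential free energies add, so n₃E°₃ = n₁E°₁ + n₂E°₂.
With n₃ = 3, and the known step contributing 1×(+1.67) V, the unknown satisfies 2·E° = 3×(+1.49) − 1×(+1.67) = +2.800.
E° = +2.800 / 2 = +1.400 V.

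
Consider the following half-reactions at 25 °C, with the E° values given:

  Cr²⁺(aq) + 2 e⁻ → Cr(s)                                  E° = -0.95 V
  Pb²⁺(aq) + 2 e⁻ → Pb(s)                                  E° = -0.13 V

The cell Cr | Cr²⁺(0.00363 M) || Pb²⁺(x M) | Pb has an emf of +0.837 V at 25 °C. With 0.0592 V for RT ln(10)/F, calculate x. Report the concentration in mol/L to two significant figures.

Pb²⁺/Pb is the cathode, Cr²⁺/Cr the anode: E°cell = +0.82 V, n = 2.
Overall reaction: Pb²⁺(aq) + Cr(s) → Pb(s) + Cr²⁺(aq); Q = [Cr²⁺]^1/[Pb²⁺]^1.
From E = E° − (0.0592/n) log Q: log Q = (E° − E)·n/0.0592 = (+0.82 − (+0.837))·2/0.0592 = -0.5743.
So 1·log[Pb²⁺] = 1·log(0.00363) − log Q = -2.4401 − (-0.5743) = -1.8658; [Pb²⁺] = 10^(-1.8658) ≈ 0.014 M.

0.014 M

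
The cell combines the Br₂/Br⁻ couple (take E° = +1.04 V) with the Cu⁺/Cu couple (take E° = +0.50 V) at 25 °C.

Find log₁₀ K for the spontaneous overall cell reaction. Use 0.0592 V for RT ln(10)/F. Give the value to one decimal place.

18.2

Cathode: Br₂/Br⁻; anode: Cu⁺/Cu. E°cell = +0.54 V, n = 2.
log K = nE°cell / 0.0592 = (2)(+0.54) / 0.0592 = 18.2.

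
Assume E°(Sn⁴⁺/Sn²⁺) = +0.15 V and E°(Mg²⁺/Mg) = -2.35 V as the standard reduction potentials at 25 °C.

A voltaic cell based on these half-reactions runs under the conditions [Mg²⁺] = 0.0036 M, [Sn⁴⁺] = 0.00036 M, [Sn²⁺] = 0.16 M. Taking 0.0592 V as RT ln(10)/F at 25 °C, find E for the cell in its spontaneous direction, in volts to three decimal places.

+2.494 V

Sn⁴⁺/Sn²⁺ is the cathode (higher E°), Mg²⁺/Mg the anode: E°cell = +0.15 − (-2.35) = +2.50 V, n = 2.
Overall: Sn⁴⁺(aq) + Mg(s) → Sn²⁺(aq) + Mg²⁺(aq)
Q = [Sn²⁺]·[Mg²⁺] / ([Sn⁴⁺]); log Q = 0.204.
E = E° − (0.0592/n) log Q = +2.50 − (0.0592/2)(0.204) = +2.494 V.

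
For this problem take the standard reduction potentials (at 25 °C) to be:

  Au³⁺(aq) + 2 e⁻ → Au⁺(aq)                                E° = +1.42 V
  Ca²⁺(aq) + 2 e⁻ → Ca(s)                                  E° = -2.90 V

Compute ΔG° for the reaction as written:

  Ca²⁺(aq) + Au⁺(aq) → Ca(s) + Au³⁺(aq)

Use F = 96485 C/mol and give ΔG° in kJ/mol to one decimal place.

As written, Ca²⁺/Ca is reduced (cathode) and Au³⁺/Au⁺ is oxidised (anode), so E°cell = (-2.90) − (+1.42) = -4.32 V.
Balancing electrons gives n = 2.
ΔG° = −nFE° = −(2)(96485)(-4.32) = 833,630 J = +833.6 kJ/mol.

+833.6 kJ/mol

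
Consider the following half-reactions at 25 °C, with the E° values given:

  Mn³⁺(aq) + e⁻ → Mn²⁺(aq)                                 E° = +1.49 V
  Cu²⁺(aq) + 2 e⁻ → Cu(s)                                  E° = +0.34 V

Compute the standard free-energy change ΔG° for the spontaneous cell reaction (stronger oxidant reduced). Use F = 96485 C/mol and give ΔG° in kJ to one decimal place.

Mn³⁺/Mn²⁺ (E° = +1.49 V) is the cathode; Cu²⁺/Cu (E° = +0.34 V) is the anode, so E°cell = +1.15 V.
Balancing electrons gives n = 2 (lcm of 1 and 2).
ΔG° = −nFE° = −(2)(96485)(+1.15) = -221,915 J = -221.9 kJ.

-221.9 kJ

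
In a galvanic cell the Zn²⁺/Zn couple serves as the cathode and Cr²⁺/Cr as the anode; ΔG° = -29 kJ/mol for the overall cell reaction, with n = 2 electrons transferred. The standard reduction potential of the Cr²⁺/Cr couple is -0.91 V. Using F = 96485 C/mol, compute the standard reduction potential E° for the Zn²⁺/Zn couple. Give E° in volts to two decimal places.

-0.76 V

E°cell = −ΔG°/(nF) = −(-29×10³)/((2)(96485)) = +0.150 V.
Since Zn²⁺/Zn is the cathode and Cr²⁺/Cr the anode, E°cell = E°(Zn²⁺/Zn) − E°(Cr²⁺/Cr).
So E°(Zn²⁺/Zn) = E°cell + E°(Cr²⁺/Cr) = +0.150 + (-0.91) = -0.76 V.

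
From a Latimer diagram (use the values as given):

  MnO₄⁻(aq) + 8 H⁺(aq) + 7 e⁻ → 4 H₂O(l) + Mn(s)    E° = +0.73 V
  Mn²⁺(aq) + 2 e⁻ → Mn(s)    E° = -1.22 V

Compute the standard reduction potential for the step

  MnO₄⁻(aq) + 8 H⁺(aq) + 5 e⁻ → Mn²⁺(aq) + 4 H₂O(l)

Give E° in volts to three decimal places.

+1.510 V

Sequential free energies add, so n₃E°₃ = n₁E°₁ + n₂E°₂.
With n₃ = 7, and the known step contributing 2×(-1.22) V, the unknown satisfies 5·E° = 7×(+0.73) − 2×(-1.22) = +7.550.
E° = +7.550 / 5 = +1.510 V.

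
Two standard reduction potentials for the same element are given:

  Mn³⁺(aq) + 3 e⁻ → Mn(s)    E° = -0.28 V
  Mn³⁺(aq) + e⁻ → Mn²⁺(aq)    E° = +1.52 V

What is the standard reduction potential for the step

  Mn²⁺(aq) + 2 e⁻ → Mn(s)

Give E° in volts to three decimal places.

-1.180 V

Sequential free energies add, so n₃E°₃ = n₁E°₁ + n₂E°₂.
With n₃ = 3, and the known step contributing 1×(+1.52) V, the unknown satisfies 2·E° = 3×(-0.28) − 1×(+1.52) = -2.360.
E° = -2.360 / 2 = -1.180 V.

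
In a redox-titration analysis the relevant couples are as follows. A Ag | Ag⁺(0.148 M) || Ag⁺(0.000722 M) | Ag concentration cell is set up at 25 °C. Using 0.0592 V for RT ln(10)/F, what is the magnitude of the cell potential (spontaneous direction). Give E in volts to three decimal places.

For a concentration cell E°cell = 0. The 0.148 M side is the cathode (reduction is favoured where [Ag⁺] is higher).
With n = 1, E = −(0.0592/1) log([Ag⁺]ₐₙ/[Ag⁺]꜀ₐₜ) = −(0.0592/1) log(0.000722/0.148) = −(0.0592/1)(-2.312) = +0.137 V.

+0.137 V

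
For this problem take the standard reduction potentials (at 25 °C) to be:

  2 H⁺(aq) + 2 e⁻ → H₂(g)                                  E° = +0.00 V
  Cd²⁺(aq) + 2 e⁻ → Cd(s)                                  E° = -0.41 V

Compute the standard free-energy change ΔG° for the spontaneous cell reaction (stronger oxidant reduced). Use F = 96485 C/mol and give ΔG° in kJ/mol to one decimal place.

H⁺/H₂ (E° = +0.00 V) is the cathode; Cd²⁺/Cd (E° = -0.41 V) is the anode, so E°cell = +0.41 V.
Balancing electrons gives n = 2 (lcm of 2 and 2).
ΔG° = −nFE° = −(2)(96485)(+0.41) = -79,118 J = -79.1 kJ/mol.

-79.1 kJ/mol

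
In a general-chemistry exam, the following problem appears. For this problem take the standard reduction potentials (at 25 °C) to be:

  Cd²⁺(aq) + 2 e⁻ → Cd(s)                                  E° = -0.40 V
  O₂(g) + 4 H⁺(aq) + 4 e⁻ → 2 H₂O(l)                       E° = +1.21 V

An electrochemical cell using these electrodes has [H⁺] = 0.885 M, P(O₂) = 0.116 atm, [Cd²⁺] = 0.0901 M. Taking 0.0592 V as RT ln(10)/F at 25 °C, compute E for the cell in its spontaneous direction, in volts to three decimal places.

O₂/H₂O is the cathode (higher E°), Cd²⁺/Cd the anode: E°cell = +1.21 − (-0.40) = +1.61 V, n = 4.
Overall: O₂(g) + 4 H⁺(aq) + 2 Cd(s) → 2 H₂O(l) + 2 Cd²⁺(aq)
Q = [Cd²⁺]^2 / (P(O₂)·[H⁺]^4); log Q = -0.943.
E = E° − (0.0592/n) log Q = +1.61 − (0.0592/4)(-0.943) = +1.624 V.

+1.624 V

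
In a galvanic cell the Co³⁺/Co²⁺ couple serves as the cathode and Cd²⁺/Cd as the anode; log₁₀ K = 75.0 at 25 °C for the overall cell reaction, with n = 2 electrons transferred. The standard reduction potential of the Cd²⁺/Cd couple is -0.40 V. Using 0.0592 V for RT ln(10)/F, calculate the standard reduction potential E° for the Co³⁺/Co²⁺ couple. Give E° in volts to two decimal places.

+1.82 V

E°cell = (0.0592/n)·log K = (0.0592/2)(75.0) = +2.220 V.
Since Co³⁺/Co²⁺ is the cathode and Cd²⁺/Cd the anode, E°cell = E°(Co³⁺/Co²⁺) − E°(Cd²⁺/Cd).
So E°(Co³⁺/Co²⁺) = E°cell + E°(Cd²⁺/Cd) = +2.220 + (-0.40) = +1.82 V.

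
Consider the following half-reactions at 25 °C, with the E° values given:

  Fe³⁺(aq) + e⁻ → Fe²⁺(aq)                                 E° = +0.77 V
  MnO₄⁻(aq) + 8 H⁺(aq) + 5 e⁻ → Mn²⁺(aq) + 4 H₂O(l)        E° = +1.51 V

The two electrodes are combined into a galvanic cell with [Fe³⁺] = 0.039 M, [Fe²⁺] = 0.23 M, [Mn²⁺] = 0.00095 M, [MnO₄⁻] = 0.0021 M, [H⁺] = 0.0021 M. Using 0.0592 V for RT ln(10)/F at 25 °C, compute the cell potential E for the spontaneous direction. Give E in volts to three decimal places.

MnO₄⁻/Mn²⁺ is the cathode (higher E°), Fe³⁺/Fe²⁺ the anode: E°cell = +1.51 − (+0.77) = +0.74 V, n = 5.
Overall: MnO₄⁻(aq) + 8 H⁺(aq) + 5 Fe²⁺(aq) → Mn²⁺(aq) + 4 H₂O(l) + 5 Fe³⁺(aq)
Q = [Mn²⁺]·[Fe³⁺]^5 / ([MnO₄⁻]·[H⁺]^8·[Fe²⁺]^5); log Q = 17.224.
E = E° − (0.0592/n) log Q = +0.74 − (0.0592/5)(17.224) = +0.536 V.

+0.536 V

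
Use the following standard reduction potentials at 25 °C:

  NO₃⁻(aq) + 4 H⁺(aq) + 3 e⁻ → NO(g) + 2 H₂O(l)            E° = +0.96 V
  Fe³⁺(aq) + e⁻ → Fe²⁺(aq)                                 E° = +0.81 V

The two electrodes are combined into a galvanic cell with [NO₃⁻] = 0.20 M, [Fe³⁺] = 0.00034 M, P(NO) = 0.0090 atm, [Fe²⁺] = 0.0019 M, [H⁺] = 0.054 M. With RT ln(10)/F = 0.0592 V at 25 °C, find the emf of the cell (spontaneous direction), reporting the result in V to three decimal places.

NO₃⁻/NO is the cathode (higher E°), Fe³⁺/Fe²⁺ the anode: E°cell = +0.96 − (+0.81) = +0.15 V, n = 3.
Overall: NO₃⁻(aq) + 4 H⁺(aq) + 3 Fe²⁺(aq) → NO(g) + 2 H₂O(l) + 3 Fe³⁺(aq)
Q = P(NO)·[Fe³⁺]^3 / ([NO₃⁻]·[H⁺]^4·[Fe²⁺]^3); log Q = 1.482.
E = E° − (0.0592/n) log Q = +0.15 − (0.0592/3)(1.482) = +0.121 V.

+0.121 V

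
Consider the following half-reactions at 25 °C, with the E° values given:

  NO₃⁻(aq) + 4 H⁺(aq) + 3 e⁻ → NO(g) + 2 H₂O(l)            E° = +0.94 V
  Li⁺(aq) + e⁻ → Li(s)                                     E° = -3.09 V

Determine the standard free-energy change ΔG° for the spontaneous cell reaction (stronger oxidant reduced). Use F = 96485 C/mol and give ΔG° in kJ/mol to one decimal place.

NO₃⁻/NO (E° = +0.94 V) is the cathode; Li⁺/Li (E° = -3.09 V) is the anode, so E°cell = +4.03 V.
Balancing electrons gives n = 3 (lcm of 3 and 1).
ΔG° = −nFE° = −(3)(96485)(+4.03) = -1,166,504 J = -1166.5 kJ/mol.

-1166.5 kJ/mol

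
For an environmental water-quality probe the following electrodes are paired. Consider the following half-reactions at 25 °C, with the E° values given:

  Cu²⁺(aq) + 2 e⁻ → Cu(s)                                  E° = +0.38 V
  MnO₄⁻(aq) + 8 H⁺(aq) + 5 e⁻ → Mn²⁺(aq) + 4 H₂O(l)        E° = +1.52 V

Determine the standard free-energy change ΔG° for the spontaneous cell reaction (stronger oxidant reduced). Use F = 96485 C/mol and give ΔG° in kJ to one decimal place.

MnO₄⁻/Mn²⁺ (E° = +1.52 V) is the cathode; Cu²⁺/Cu (E° = +0.38 V) is the anode, so E°cell = +1.14 V.
Balancing electrons gives n = 10 (lcm of 5 and 2).
ΔG° = −nFE° = −(10)(96485)(+1.14) = -1,099,929 J = -1099.9 kJ.

-1099.9 kJ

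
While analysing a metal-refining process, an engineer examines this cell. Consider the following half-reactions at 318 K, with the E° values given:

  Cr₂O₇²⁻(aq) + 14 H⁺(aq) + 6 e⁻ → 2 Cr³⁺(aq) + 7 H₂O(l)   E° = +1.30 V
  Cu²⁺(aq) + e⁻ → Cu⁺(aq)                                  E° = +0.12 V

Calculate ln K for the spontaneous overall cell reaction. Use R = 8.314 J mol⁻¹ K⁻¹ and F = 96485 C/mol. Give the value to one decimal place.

258.4

Cathode: Cr₂O₇²⁻/Cr³⁺; anode: Cu²⁺/Cu⁺. E°cell = (+1.30) − (+0.12) = +1.18 V, with n = 6.
ΔG° = −nFE° = −RT ln K, so ln K = nFE°/(RT) = (6)(96485)(+1.18) / ((8.314)(318)) = 258.378.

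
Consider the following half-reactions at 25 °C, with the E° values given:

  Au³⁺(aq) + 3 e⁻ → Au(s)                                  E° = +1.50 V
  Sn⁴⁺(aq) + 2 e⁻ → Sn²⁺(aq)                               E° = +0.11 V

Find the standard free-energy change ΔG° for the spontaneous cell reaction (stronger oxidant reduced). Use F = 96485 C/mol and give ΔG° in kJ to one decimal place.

-804.7 kJ

Au³⁺/Au (E° = +1.50 V) is the cathode; Sn⁴⁺/Sn²⁺ (E° = +0.11 V) is the anode, so E°cell = +1.39 V.
Balancing electrons gives n = 6 (lcm of 3 and 2).
ΔG° = −nFE° = −(6)(96485)(+1.39) = -804,685 J = -804.7 kJ.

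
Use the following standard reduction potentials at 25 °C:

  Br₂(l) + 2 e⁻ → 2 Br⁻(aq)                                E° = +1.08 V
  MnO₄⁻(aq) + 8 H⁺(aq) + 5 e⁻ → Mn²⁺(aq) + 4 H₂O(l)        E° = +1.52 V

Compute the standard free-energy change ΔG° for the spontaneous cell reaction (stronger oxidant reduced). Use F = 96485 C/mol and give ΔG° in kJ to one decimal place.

-424.5 kJ

MnO₄⁻/Mn²⁺ (E° = +1.52 V) is the cathode; Br₂/Br⁻ (E° = +1.08 V) is the anode, so E°cell = +0.44 V.
Balancing electrons gives n = 10 (lcm of 5 and 2).
ΔG° = −nFE° = −(10)(96485)(+0.44) = -424,534 J = -424.5 kJ.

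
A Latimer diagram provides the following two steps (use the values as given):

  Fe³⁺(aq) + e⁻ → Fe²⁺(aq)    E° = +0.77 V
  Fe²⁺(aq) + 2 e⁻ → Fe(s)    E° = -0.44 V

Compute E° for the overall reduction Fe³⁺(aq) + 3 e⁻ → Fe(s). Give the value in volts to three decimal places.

-0.037 V

Standard free energies of sequential steps add: ΔG°₃ = ΔG°₁ + ΔG°₂, so n₃E°₃ = n₁E°₁ + n₂E°₂.
E°₃ = (1×+0.77 + 2×-0.44) / 3 = (-0.110) / 3 = -0.037 V.
E° values themselves are not directly additive — weighting by electron count is essential.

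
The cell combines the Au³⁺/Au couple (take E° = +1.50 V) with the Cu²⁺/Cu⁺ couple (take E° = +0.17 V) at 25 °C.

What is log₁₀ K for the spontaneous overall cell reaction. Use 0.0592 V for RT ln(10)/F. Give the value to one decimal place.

Cathode: Au³⁺/Au; anode: Cu²⁺/Cu⁺. E°cell = +1.33 V, n = 3.
log K = nE°cell / 0.0592 = (3)(+1.33) / 0.0592 = 67.4.

67.4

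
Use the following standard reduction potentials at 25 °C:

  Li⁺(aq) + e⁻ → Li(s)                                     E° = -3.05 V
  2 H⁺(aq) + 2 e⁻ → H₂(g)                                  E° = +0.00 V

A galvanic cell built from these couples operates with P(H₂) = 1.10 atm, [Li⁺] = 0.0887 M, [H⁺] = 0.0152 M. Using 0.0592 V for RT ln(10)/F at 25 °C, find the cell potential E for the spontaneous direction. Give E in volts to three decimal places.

H⁺/H₂ is the cathode (higher E°), Li⁺/Li the anode: E°cell = +0.00 − (-3.05) = +3.05 V, n = 2.
Overall: 2 H⁺(aq) + 2 Li(s) → H₂(g) + 2 Li⁺(aq)
Q = P(H₂)·[Li⁺]^2 / ([H⁺]^2); log Q = 1.574.
E = E° − (0.0592/n) log Q = +3.05 − (0.0592/2)(1.574) = +3.003 V.

+3.003 V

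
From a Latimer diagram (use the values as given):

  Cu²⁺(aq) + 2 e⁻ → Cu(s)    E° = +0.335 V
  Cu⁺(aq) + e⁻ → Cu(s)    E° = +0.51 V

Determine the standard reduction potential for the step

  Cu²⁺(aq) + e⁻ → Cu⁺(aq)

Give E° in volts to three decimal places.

+0.160 V

Sequential free energies add, so n₃E°₃ = n₁E°₁ + n₂E°₂.
With n₃ = 2, and the known step contributing 1×(+0.51) V, the unknown satisfies 1·E° = 2×(+0.335) − 1×(+0.51) = +0.160.
E° = +0.160 / 1 = +0.160 V.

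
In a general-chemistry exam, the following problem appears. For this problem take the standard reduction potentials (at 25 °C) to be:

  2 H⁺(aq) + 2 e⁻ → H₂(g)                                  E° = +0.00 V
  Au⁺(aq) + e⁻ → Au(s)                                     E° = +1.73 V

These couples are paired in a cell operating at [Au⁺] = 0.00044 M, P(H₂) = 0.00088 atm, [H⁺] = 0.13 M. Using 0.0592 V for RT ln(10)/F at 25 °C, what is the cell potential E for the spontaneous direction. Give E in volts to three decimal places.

+1.493 V

Au⁺/Au is the cathode (higher E°), H⁺/H₂ the anode: E°cell = +1.73 − (+0.00) = +1.73 V, n = 2.
Overall: 2 Au⁺(aq) + H₂(g) → 2 Au(s) + 2 H⁺(aq)
Q = [H⁺]^2 / ([Au⁺]^2·P(H₂)); log Q = 7.996.
E = E° − (0.0592/n) log Q = +1.73 − (0.0592/2)(7.996) = +1.493 V.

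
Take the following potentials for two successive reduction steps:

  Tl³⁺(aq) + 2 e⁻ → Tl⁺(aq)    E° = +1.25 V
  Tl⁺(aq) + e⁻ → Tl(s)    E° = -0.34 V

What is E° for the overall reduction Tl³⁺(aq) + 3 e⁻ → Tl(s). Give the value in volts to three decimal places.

+0.720 V

Adding the free-energy changes (−nFE°) of the two steps gives −n₃FE°₃ = −n₁FE°₁ − n₂FE°₂.
E°₃ = (2×+1.25 + 1×-0.34) / 3 = (+2.160) / 3 = +0.720 V.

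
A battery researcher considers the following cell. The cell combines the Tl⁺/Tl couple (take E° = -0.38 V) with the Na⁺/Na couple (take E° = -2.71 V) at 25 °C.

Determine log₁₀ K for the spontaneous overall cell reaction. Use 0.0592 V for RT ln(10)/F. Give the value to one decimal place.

Cathode: Tl⁺/Tl; anode: Na⁺/Na. E°cell = +2.33 V, n = 1.
log K = nE°cell / 0.0592 = (1)(+2.33) / 0.0592 = 39.4.

39.4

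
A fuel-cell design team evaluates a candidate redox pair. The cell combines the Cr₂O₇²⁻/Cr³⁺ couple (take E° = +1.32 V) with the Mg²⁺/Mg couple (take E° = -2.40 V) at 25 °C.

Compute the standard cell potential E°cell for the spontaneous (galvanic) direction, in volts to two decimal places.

+3.72 V

The Cr₂O₇²⁻/Cr³⁺ couple has the higher reduction potential, so it is the cathode; Mg²⁺/Mg is oxidised at the anode.
E°cell = E°(cathode) − E°(anode) = (+1.32) − (-2.40) = +3.72 V.
Since E°cell > 0, the reaction is spontaneous under standard conditions.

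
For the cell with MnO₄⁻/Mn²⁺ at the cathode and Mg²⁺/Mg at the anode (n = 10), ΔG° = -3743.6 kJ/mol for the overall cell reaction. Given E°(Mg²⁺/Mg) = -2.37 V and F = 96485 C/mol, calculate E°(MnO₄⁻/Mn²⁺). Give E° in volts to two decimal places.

E°cell = −ΔG°/(nF) = −(-3743.6×10³)/((10)(96485)) = +3.880 V.
Since MnO₄⁻/Mn²⁺ is the cathode and Mg²⁺/Mg the anode, E°cell = E°(MnO₄⁻/Mn²⁺) − E°(Mg²⁺/Mg).
So E°(MnO₄⁻/Mn²⁺) = E°cell + E°(Mg²⁺/Mg) = +3.880 + (-2.37) = +1.51 V.

+1.51 V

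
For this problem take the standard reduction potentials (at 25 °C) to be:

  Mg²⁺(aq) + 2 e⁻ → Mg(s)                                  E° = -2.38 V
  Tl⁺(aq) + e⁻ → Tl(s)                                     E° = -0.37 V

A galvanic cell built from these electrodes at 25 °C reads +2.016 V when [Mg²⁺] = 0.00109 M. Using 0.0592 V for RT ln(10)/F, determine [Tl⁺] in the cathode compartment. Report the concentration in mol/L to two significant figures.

Tl⁺/Tl is the cathode, Mg²⁺/Mg the anode: E°cell = +2.01 V, n = 2.
Overall reaction: 2 Tl⁺(aq) + Mg(s) → 2 Tl(s) + Mg²⁺(aq); Q = [Mg²⁺]^1/[Tl⁺]^2.
From E = E° − (0.0592/n) log Q: log Q = (E° − E)·n/0.0592 = (+2.01 − (+2.016))·2/0.0592 = -0.2027.
So 2·log[Tl⁺] = 1·log(0.00109) − log Q = -2.9626 − (-0.2027) = -2.7599; log[Tl⁺] = -2.7599 / 2 = -1.3800; [Tl⁺] = 10^(-1.3800) ≈ 0.042 M.

0.042 M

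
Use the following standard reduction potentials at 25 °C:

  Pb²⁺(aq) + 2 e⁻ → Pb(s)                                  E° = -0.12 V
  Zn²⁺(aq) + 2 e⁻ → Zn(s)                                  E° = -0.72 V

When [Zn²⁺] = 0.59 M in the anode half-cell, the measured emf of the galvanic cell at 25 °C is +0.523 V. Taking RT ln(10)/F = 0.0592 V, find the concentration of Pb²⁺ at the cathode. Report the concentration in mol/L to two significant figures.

Pb²⁺/Pb is the cathode, Zn²⁺/Zn the anode: E°cell = +0.60 V, n = 2.
Overall reaction: Pb²⁺(aq) + Zn(s) → Pb(s) + Zn²⁺(aq); Q = [Zn²⁺]^1/[Pb²⁺]^1.
From E = E° − (0.0592/n) log Q: log Q = (E° − E)·n/0.0592 = (+0.60 − (+0.523))·2/0.0592 = 2.6014.
So 1·log[Pb²⁺] = 1·log(0.59) − log Q = -0.2291 − (2.6014) = -2.8305; [Pb²⁺] = 10^(-2.8305) ≈ 0.0015 M.

0.0015 M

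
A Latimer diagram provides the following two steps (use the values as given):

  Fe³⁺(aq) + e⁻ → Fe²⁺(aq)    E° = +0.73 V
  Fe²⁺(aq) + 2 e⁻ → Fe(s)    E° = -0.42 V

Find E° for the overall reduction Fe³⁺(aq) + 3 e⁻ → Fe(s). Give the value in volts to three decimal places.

-0.037 V

Adding the free-energy changes (−nFE°) of the two steps gives −n₃FE°₃ = −n₁FE°₁ − n₂FE°₂.
E°₃ = (1×+0.73 + 2×-0.42) / 3 = (-0.110) / 3 = -0.037 V.
Simply averaging or adding the two E° values would be wrong; the electron-weighted sum is required.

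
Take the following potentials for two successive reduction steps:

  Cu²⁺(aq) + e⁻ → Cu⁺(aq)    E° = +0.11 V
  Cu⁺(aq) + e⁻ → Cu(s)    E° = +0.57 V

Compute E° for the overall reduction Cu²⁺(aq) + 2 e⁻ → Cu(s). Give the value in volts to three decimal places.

Standard free energies of sequential steps add: ΔG°₃ = ΔG°₁ + ΔG°₂, so n₃E°₃ = n₁E°₁ + n₂E°₂.
E°₃ = (1×+0.11 + 1×+0.57) / 2 = (+0.680) / 2 = +0.340 V.

+0.340 V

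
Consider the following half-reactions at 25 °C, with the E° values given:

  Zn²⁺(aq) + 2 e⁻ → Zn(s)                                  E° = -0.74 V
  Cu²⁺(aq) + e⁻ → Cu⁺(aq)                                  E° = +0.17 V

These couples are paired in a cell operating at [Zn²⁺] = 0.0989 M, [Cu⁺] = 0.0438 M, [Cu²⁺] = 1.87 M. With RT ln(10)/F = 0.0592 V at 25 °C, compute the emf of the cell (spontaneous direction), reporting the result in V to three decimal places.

+1.036 V

Cu²⁺/Cu⁺ is the cathode (higher E°), Zn²⁺/Zn the anode: E°cell = +0.17 − (-0.74) = +0.91 V, n = 2.
Overall: 2 Cu²⁺(aq) + Zn(s) → 2 Cu⁺(aq) + Zn²⁺(aq)
Q = [Cu⁺]^2·[Zn²⁺] / ([Cu²⁺]^2); log Q = -4.266.
E = E° − (0.0592/n) log Q = +0.91 − (0.0592/2)(-4.266) = +1.036 V.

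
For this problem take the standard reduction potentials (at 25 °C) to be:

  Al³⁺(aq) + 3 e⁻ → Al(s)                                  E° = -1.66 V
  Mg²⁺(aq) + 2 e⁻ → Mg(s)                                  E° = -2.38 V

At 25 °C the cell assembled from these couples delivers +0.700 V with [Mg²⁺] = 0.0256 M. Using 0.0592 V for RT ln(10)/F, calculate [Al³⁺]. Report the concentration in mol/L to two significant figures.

Al³⁺/Al is the cathode, Mg²⁺/Mg the anode: E°cell = +0.72 V, n = 6.
Overall reaction: 2 Al³⁺(aq) + 3 Mg(s) → 2 Al(s) + 3 Mg²⁺(aq); Q = [Mg²⁺]^3/[Al³⁺]^2.
From E = E° − (0.0592/n) log Q: log Q = (E° − E)·n/0.0592 = (+0.72 − (+0.700))·6/0.0592 = 2.0270.
So 2·log[Al³⁺] = 3·log(0.0256) − log Q = -4.7753 − (2.0270) = -6.8023; log[Al³⁺] = -6.8023 / 2 = -3.4011; [Al³⁺] = 10^(-3.4011) ≈ 0.00040 M.

0.00040 M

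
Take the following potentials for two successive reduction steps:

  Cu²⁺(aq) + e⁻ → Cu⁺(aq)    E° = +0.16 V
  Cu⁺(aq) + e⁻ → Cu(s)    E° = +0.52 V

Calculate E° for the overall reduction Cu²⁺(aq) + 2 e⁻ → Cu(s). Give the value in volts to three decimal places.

+0.340 V

Adding the free-energy changes (−nFE°) of the two steps gives −n₃FE°₃ = −n₁FE°₁ − n₂FE°₂.
E°₃ = (1×+0.16 + 1×+0.52) / 2 = (+0.680) / 2 = +0.340 V.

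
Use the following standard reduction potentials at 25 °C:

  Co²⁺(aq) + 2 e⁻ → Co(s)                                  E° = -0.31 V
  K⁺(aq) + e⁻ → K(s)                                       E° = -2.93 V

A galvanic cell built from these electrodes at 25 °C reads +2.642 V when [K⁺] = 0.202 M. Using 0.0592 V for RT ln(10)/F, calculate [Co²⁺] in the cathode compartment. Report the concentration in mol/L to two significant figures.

0.23 M

Co²⁺/Co is the cathode, K⁺/K the anode: E°cell = +2.62 V, n = 2.
Overall reaction: Co²⁺(aq) + 2 K(s) → Co(s) + 2 K⁺(aq); Q = [K⁺]^2/[Co²⁺]^1.
From E = E° − (0.0592/n) log Q: log Q = (E° − E)·n/0.0592 = (+2.62 − (+2.642))·2/0.0592 = -0.7432.
So 1·log[Co²⁺] = 2·log(0.202) − log Q = -1.3893 − (-0.7432) = -0.6461; [Co²⁺] = 10^(-0.6461) ≈ 0.23 M.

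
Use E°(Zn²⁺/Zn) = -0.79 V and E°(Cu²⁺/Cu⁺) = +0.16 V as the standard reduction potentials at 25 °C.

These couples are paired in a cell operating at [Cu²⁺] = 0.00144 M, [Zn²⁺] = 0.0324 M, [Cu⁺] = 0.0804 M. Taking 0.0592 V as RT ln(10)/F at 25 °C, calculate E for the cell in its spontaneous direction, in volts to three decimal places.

Cu²⁺/Cu⁺ is the cathode (higher E°), Zn²⁺/Zn the anode: E°cell = +0.16 − (-0.79) = +0.95 V, n = 2.
Overall: 2 Cu²⁺(aq) + Zn(s) → 2 Cu⁺(aq) + Zn²⁺(aq)
Q = [Cu⁺]^2·[Zn²⁺] / ([Cu²⁺]^2); log Q = 2.004.
E = E° − (0.0592/n) log Q = +0.95 − (0.0592/2)(2.004) = +0.891 V.

+0.891 V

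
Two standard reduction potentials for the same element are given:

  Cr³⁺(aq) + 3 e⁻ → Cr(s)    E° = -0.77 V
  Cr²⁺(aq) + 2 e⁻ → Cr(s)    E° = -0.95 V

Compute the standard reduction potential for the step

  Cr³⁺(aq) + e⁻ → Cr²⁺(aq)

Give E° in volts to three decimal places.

Sequential free energies add, so n₃E°₃ = n₁E°₁ + n₂E°₂.
With n₃ = 3, and the known step contributing 2×(-0.95) V, the unknown satisfies 1·E° = 3×(-0.77) − 2×(-0.95) = -0.410.
E° = -0.410 / 1 = -0.410 V.

-0.410 V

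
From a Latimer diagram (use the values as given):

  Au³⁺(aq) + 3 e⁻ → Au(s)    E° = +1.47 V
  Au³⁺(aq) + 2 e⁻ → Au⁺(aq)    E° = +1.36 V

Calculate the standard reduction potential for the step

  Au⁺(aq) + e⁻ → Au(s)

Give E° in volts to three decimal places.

Sequential free energies add, so n₃E°₃ = n₁E°₁ + n₂E°₂.
With n₃ = 3, and the known step contributing 2×(+1.36) V, the unknown satisfies 1·E° = 3×(+1.47) − 2×(+1.36) = +1.690.
E° = +1.690 / 1 = +1.690 V.

+1.690 V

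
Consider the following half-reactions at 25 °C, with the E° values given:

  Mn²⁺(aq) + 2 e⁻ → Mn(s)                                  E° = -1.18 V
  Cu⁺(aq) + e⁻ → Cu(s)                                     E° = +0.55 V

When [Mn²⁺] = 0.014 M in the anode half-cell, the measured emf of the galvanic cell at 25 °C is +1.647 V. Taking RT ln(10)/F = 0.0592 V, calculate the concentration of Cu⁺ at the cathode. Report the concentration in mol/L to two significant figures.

Cu⁺/Cu is the cathode, Mn²⁺/Mn the anode: E°cell = +1.73 V, n = 2.
Overall reaction: 2 Cu⁺(aq) + Mn(s) → 2 Cu(s) + Mn²⁺(aq); Q = [Mn²⁺]^1/[Cu⁺]^2.
From E = E° − (0.0592/n) log Q: log Q = (E° − E)·n/0.0592 = (+1.73 − (+1.647))·2/0.0592 = 2.8041.
So 2·log[Cu⁺] = 1·log(0.014) − log Q = -1.8539 − (2.8041) = -4.6580; log[Cu⁺] = -4.6580 / 2 = -2.3290; [Cu⁺] = 10^(-2.3290) ≈ 0.0047 M.

0.0047 M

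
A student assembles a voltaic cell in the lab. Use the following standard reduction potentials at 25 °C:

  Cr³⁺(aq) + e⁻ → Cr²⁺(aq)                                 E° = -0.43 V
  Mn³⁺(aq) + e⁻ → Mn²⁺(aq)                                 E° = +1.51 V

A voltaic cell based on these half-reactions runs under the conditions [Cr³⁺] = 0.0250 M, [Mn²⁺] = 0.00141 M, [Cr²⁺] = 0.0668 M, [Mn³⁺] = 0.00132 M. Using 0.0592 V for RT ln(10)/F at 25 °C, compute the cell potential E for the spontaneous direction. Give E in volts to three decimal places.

Mn³⁺/Mn²⁺ is the cathode (higher E°), Cr³⁺/Cr²⁺ the anode: E°cell = +1.51 − (-0.43) = +1.94 V, n = 1.
Overall: Mn³⁺(aq) + Cr²⁺(aq) → Mn²⁺(aq) + Cr³⁺(aq)
Q = [Mn²⁺]·[Cr³⁺] / ([Mn³⁺]·[Cr²⁺]); log Q = -0.398.
E = E° − (0.0592/n) log Q = +1.94 − (0.0592/1)(-0.398) = +1.964 V.

+1.964 V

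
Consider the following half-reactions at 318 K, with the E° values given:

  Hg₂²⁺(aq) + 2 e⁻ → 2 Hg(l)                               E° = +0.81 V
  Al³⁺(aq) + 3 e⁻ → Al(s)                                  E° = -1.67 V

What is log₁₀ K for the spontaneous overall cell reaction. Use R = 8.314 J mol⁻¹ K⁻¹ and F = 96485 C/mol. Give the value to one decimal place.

235.8

Cathode: Hg₂²⁺/Hg; anode: Al³⁺/Al. E°cell = (+0.81) − (-1.67) = +2.48 V, with n = 6.
ΔG° = −nFE° = −RT ln K, so ln K = nFE°/(RT) = (6)(96485)(+2.48) / ((8.314)(318)) = 543.032.
log₁₀ K = 543.032 / ln 10 = 235.8.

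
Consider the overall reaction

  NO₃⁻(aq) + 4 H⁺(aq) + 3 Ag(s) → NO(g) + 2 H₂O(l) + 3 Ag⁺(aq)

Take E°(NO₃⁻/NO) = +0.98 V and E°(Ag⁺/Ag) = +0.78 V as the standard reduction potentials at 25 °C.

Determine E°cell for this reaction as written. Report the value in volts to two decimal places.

The NO₃⁻/NO couple has the higher reduction potential, so it is the cathode; Ag⁺/Ag is oxidised at the anode.
E°cell = E°(cathode) − E°(anode) = (+0.98) − (+0.78) = +0.20 V.
Since E°cell > 0, the reaction is spontaneous under standard conditions.

+0.20 V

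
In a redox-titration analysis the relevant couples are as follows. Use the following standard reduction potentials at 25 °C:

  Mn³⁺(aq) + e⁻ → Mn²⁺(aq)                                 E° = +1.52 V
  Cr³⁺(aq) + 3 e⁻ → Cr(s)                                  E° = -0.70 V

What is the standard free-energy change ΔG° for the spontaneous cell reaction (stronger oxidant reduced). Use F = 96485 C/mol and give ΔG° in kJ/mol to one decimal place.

-642.6 kJ/mol

Mn³⁺/Mn²⁺ (E° = +1.52 V) is the cathode; Cr³⁺/Cr (E° = -0.70 V) is the anode, so E°cell = +2.22 V.
Balancing electrons gives n = 3 (lcm of 1 and 3).
ΔG° = −nFE° = −(3)(96485)(+2.22) = -642,590 J = -642.6 kJ/mol.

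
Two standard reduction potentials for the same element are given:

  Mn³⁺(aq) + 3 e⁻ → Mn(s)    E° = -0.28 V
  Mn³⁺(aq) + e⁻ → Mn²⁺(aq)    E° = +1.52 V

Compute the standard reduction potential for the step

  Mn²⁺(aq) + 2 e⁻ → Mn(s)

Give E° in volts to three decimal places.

Sequential free energies add, so n₃E°₃ = n₁E°₁ + n₂E°₂.
With n₃ = 3, and the known step contributing 1×(+1.52) V, the unknown satisfies 2·E° = 3×(-0.28) − 1×(+1.52) = -2.360.
E° = -2.360 / 2 = -1.180 V.

-1.180 V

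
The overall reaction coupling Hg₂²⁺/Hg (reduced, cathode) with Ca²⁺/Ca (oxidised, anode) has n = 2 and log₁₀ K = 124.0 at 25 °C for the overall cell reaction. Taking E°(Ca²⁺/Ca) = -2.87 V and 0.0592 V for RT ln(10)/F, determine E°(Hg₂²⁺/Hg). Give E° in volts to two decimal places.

E°cell = (0.0592/n)·log K = (0.0592/2)(124.0) = +3.670 V.
Since Hg₂²⁺/Hg is the cathode and Ca²⁺/Ca the anode, E°cell = E°(Hg₂²⁺/Hg) − E°(Ca²⁺/Ca).
So E°(Hg₂²⁺/Hg) = E°cell + E°(Ca²⁺/Ca) = +3.670 + (-2.87) = +0.80 V.

+0.80 V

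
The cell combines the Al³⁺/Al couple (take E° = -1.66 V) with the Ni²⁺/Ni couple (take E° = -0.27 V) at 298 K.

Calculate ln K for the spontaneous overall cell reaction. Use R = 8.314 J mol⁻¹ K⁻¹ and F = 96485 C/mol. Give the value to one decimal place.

Cathode: Ni²⁺/Ni; anode: Al³⁺/Al. E°cell = (-0.27) − (-1.66) = +1.39 V, with n = 6.
ΔG° = −nFE° = −RT ln K, so ln K = nFE°/(RT) = (6)(96485)(+1.39) / ((8.314)(298)) = 324.788.

324.8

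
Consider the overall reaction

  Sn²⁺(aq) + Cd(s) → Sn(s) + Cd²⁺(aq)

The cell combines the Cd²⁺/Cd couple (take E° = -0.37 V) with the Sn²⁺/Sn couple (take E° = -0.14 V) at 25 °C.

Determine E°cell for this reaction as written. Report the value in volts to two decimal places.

The Sn²⁺/Sn couple has the higher reduction potential, so it is the cathode; Cd²⁺/Cd is oxidised at the anode.
E°cell = E°(cathode) − E°(anode) = (-0.14) − (-0.37) = +0.23 V.

+0.23 V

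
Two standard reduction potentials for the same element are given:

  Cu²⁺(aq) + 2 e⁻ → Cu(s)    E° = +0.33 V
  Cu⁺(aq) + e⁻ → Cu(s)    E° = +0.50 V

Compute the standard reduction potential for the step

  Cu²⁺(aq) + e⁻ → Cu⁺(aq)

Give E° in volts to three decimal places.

Sequential free energies add, so n₃E°₃ = n₁E°₁ + n₂E°₂.
With n₃ = 2, and the known step contributing 1×(+0.50) V, the unknown satisfies 1·E° = 2×(+0.33) − 1×(+0.50) = +0.160.
E° = +0.160 / 1 = +0.160 V.

+0.160 V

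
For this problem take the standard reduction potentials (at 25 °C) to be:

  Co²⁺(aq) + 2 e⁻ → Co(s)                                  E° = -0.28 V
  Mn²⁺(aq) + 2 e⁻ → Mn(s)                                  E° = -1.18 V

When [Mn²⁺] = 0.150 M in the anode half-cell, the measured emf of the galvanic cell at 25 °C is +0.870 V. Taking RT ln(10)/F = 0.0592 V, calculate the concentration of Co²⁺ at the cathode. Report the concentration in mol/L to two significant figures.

0.015 M

Co²⁺/Co is the cathode, Mn²⁺/Mn the anode: E°cell = +0.90 V, n = 2.
Overall reaction: Co²⁺(aq) + Mn(s) → Co(s) + Mn²⁺(aq); Q = [Mn²⁺]^1/[Co²⁺]^1.
From E = E° − (0.0592/n) log Q: log Q = (E° − E)·n/0.0592 = (+0.90 − (+0.870))·2/0.0592 = 1.0135.
So 1·log[Co²⁺] = 1·log(0.15) − log Q = -0.8239 − (1.0135) = -1.8374; [Co²⁺] = 10^(-1.8374) ≈ 0.015 M.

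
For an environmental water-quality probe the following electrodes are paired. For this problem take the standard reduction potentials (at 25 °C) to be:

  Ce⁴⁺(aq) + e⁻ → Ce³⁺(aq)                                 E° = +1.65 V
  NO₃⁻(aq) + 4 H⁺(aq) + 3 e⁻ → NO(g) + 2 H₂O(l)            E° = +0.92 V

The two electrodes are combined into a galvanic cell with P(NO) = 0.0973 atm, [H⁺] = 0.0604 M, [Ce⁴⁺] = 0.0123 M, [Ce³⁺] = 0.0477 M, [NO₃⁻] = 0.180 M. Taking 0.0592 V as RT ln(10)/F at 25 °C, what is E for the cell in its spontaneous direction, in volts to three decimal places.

+0.786 V

Ce⁴⁺/Ce³⁺ is the cathode (higher E°), NO₃⁻/NO the anode: E°cell = +1.65 − (+0.92) = +0.73 V, n = 3.
Overall: 3 Ce⁴⁺(aq) + NO(g) + 2 H₂O(l) → 3 Ce³⁺(aq) + NO₃⁻(aq) + 4 H⁺(aq)
Q = [Ce³⁺]^3·[NO₃⁻]·[H⁺]^4 / ([Ce⁴⁺]^3·P(NO)); log Q = -2.843.
E = E° − (0.0592/n) log Q = +0.73 − (0.0592/3)(-2.843) = +0.786 V.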